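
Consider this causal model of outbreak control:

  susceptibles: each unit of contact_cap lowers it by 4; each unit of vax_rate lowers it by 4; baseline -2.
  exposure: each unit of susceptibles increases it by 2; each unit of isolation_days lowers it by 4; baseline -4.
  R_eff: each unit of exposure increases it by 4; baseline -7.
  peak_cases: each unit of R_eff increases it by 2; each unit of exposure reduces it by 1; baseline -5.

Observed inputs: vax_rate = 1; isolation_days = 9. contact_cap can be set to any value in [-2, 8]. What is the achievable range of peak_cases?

-831 to -271

Substituting into the susceptibles equation gives susceptibles = -4*contact_cap - 6.
So exposure = -8*contact_cap - 52.
Substituting into the R_eff equation gives R_eff = -32*contact_cap - 215.
This gives peak_cases = -56*contact_cap - 383.
Linear in contact_cap, so extremes are at the endpoints: contact_cap = -2 gives peak_cases = -271; contact_cap = 8 gives peak_cases = -831.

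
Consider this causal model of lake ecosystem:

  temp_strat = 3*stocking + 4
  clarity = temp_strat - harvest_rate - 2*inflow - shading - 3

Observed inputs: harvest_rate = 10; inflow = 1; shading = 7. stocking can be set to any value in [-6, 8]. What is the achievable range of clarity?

-36 to 6

Substituting into the clarity equation gives clarity = 3*stocking - 18.
Linear in stocking, so extremes are at the endpoints: stocking = -6 gives clarity = -36; stocking = 8 gives clarity = 6.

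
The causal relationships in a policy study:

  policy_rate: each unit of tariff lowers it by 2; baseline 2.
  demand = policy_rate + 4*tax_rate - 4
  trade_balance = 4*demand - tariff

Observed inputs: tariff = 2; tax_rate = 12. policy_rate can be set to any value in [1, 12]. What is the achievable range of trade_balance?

Intervening on policy_rate fixes its value directly, overriding its dependence on tariff.
Substituting into the demand equation gives demand = policy_rate + 44.
So trade_balance = 4*policy_rate + 174.
Linear in policy_rate, so extremes are at the endpoints: policy_rate = 1 gives trade_balance = 178; policy_rate = 12 gives trade_balance = 222.

178 to 222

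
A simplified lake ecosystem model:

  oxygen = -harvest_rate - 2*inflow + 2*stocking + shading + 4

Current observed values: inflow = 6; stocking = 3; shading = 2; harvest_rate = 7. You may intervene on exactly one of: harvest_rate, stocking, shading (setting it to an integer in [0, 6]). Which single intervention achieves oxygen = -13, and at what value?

set stocking = 0

Intervening on harvest_rate: oxygen = -harvest_rate. Reaching -13 requires harvest_rate = 13, outside [0, 6].
Intervening on stocking: with other inputs at their observed values, oxygen = 2*stocking - 13. Solving for -13 gives stocking = 0, within [0, 6].
Intervening on shading: oxygen = shading - 9. Reaching -13 requires shading = -4, outside [0, 6].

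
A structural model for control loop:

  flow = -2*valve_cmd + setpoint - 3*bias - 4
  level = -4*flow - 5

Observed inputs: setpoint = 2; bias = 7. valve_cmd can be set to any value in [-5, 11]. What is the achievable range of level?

47 to 175

Substituting into the flow equation gives flow = -2*valve_cmd - 23.
level becomes 8*valve_cmd + 87.
Linear in valve_cmd, so extremes are at the endpoints: valve_cmd = -5 gives level = 47; valve_cmd = 11 gives level = 175.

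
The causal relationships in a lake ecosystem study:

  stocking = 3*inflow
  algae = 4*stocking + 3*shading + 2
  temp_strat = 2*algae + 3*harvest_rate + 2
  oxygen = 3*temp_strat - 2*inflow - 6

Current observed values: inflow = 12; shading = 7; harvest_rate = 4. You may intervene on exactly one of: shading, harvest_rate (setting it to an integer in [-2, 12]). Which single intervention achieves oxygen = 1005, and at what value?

set harvest_rate = 3

Intervening on shading: oxygen = 18*shading + 888. Reaching 1005 requires shading = 13/2, not an integer.
Intervening on harvest_rate: with other inputs at their observed values, oxygen = 9*harvest_rate + 978. Solving for 1005 gives harvest_rate = 3, within [-2, 12].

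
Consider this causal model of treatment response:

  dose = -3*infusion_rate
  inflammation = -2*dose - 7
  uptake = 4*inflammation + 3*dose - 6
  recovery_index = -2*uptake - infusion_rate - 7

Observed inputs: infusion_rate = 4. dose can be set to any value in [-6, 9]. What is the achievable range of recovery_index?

-3 to 147

Intervening on dose fixes its value directly, overriding its dependence on infusion_rate.
Substituting into the uptake equation gives uptake = -5*dose - 34.
Substituting into the recovery_index equation gives recovery_index = 10*dose + 57.
Linear in dose, so extremes are at the endpoints: dose = -6 gives recovery_index = -3; dose = 9 gives recovery_index = 147.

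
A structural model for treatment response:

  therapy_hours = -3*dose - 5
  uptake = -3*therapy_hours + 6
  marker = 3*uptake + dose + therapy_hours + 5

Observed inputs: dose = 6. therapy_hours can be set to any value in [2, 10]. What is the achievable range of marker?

Intervening on therapy_hours fixes its value directly, overriding its dependence on dose.
Substituting into the marker equation gives marker = -8*therapy_hours + 29.
Linear in therapy_hours, so extremes are at the endpoints: therapy_hours = 2 gives marker = 13; therapy_hours = 10 gives marker = -51.

-51 to 13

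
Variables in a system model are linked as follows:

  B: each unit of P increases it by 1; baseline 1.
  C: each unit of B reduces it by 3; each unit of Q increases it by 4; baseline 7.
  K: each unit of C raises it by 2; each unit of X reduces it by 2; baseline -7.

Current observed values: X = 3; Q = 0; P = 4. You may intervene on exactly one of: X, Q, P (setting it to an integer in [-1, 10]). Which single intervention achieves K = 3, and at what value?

set Q = 4

Intervening on X: K = -2*X - 23. Reaching 3 requires X = -13, outside [-1, 10].
Intervening on Q: with other inputs at their observed values, K = 8*Q - 29. Solving for 3 gives Q = 4, within [-1, 10].
Intervening on P: K = -6*P - 5. Reaching 3 requires P = -4/3, not an integer.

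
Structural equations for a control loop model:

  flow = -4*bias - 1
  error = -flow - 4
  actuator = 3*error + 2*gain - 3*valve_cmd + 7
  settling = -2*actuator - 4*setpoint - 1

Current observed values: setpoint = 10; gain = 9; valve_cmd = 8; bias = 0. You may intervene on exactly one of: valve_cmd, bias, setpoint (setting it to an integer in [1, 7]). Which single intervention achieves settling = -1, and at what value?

Intervening on valve_cmd: settling = 6*valve_cmd - 73. Reaching -1 requires valve_cmd = 12, outside [1, 7].
Intervening on bias: settling = -24*bias - 25. Reaching -1 requires bias = -1, outside [1, 7].
Intervening on setpoint: with other inputs at their observed values, settling = -4*setpoint + 15. Solving for -1 gives setpoint = 4, within [1, 7].

set setpoint = 4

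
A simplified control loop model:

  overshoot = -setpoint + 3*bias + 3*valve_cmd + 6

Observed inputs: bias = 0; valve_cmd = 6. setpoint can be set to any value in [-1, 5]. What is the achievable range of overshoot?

19 to 25

Substituting into the overshoot equation gives overshoot = -setpoint + 24.
Linear in setpoint, so extremes are at the endpoints: setpoint = -1 gives overshoot = 25; setpoint = 5 gives overshoot = 19.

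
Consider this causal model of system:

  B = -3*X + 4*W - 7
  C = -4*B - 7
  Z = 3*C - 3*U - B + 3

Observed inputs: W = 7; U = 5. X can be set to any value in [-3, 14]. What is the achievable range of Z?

Substituting into the B equation gives B = -3*X + 21.
Substituting into the C equation gives C = 12*X - 91.
Z becomes 39*X - 306.
Linear in X, so extremes are at the endpoints: X = -3 gives Z = -423; X = 14 gives Z = 240.

-423 to 240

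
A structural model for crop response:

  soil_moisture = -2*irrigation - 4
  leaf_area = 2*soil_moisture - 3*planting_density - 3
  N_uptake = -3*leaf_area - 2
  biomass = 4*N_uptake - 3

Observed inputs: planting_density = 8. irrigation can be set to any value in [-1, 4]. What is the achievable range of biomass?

361 to 601

Substituting into the leaf_area equation gives leaf_area = -4*irrigation - 35.
Substituting into the N_uptake equation gives N_uptake = 12*irrigation + 103.
This gives biomass = 48*irrigation + 409.
Linear in irrigation, so extremes are at the endpoints: irrigation = -1 gives biomass = 361; irrigation = 4 gives biomass = 601.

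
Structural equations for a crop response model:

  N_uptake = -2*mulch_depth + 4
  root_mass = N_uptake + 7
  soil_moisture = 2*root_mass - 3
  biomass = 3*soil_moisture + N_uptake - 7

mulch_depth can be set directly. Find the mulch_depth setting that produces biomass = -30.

Substituting into the root_mass equation gives root_mass = -2*mulch_depth + 11.
Substituting into the soil_moisture equation gives soil_moisture = -4*mulch_depth + 19.
Substituting into the biomass equation gives biomass = -14*mulch_depth + 54.
Solve -14*mulch_depth + 54 = -30: mulch_depth = (-30 - 54) / -14 = 6.

mulch_depth = 6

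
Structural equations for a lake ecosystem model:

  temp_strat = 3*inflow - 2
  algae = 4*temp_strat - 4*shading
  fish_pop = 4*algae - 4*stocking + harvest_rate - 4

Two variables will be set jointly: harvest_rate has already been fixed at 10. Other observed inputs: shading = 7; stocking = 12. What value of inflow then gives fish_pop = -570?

inflow = -8

With harvest_rate held at 10:
Substituting into the algae equation gives algae = 12*inflow - 36.
Substituting into the fish_pop equation gives fish_pop = 48*inflow - 186.
Solve 48*inflow - 186 = -570: inflow = (-570 + 186) / 48 = -8.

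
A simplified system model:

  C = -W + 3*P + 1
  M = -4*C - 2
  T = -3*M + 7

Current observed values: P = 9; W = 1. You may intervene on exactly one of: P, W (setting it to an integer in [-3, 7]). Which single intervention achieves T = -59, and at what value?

set P = -2

Intervening on P: with other inputs at their observed values, T = 36*P + 13. Solving for -59 gives P = -2, within [-3, 7].
Intervening on W: T = -12*W + 349. Reaching -59 requires W = 34, outside [-3, 7].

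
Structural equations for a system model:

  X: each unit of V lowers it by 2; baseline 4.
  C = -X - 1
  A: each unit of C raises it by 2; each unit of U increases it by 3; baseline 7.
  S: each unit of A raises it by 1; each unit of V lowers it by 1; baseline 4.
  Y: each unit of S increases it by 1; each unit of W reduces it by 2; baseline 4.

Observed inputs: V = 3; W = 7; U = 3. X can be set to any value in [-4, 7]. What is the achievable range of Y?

Intervening on X fixes its value directly, overriding its dependence on V.
Substituting into the A equation gives A = -2*X + 14.
Substituting into the S equation gives S = -2*X + 15.
Y becomes -2*X + 5.
Linear in X, so extremes are at the endpoints: X = -4 gives Y = 13; X = 7 gives Y = -9.

-9 to 13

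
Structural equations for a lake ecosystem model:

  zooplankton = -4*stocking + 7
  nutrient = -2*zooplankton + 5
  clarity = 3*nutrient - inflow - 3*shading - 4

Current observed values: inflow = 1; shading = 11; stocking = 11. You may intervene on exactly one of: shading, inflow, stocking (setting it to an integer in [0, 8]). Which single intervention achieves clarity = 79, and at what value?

set stocking = 6

Intervening on shading: clarity = -3*shading + 232. Reaching 79 requires shading = 51, outside [0, 8].
Intervening on inflow: clarity = -inflow + 200. Reaching 79 requires inflow = 121, outside [0, 8].
Intervening on stocking: with other inputs at their observed values, clarity = 24*stocking - 65. Solving for 79 gives stocking = 6, within [0, 8].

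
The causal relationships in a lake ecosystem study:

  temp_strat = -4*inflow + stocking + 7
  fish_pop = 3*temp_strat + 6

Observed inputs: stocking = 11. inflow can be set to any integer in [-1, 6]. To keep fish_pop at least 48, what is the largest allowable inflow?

inflow = 1

Substituting into the temp_strat equation gives temp_strat = -4*inflow + 18.
This gives fish_pop = -12*inflow + 60.
Require -12*inflow + 60 ≥ 48, so inflow ≤ 1.
The largest integer in [-1, 6] satisfying this is 1.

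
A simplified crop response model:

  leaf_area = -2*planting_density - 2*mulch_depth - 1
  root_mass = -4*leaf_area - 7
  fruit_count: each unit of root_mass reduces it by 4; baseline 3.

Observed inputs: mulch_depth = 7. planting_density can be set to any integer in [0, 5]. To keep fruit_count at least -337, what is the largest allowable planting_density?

Substituting into the leaf_area equation gives leaf_area = -2*planting_density - 15.
This gives root_mass = 8*planting_density + 53.
fruit_count becomes -32*planting_density - 209.
Require -32*planting_density - 209 ≥ -337, so planting_density ≤ 4.
The largest integer in [0, 5] satisfying this is 4.

planting_density = 4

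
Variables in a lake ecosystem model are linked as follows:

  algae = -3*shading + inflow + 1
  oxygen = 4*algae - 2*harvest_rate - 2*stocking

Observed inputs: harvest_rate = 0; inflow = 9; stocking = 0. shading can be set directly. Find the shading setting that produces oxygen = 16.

Substituting into the algae equation gives algae = -3*shading + 10.
Substituting into the oxygen equation gives oxygen = -12*shading + 40.
Solve -12*shading + 40 = 16: shading = (16 - 40) / -12 = 2.

shading = 2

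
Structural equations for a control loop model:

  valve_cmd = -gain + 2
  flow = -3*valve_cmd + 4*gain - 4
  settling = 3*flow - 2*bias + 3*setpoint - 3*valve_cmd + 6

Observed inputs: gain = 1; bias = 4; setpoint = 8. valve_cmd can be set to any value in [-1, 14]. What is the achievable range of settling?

Intervening on valve_cmd fixes its value directly, overriding its dependence on gain.
Substituting into the flow equation gives flow = -3*valve_cmd.
Substituting into the settling equation gives settling = -12*valve_cmd + 22.
Linear in valve_cmd, so extremes are at the endpoints: valve_cmd = -1 gives settling = 34; valve_cmd = 14 gives settling = -146.

-146 to 34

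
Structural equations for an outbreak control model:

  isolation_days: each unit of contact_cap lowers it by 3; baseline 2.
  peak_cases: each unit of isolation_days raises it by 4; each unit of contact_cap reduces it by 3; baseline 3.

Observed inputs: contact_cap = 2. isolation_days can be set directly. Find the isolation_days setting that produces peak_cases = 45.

isolation_days = 12

Intervening on isolation_days fixes its value directly, overriding its dependence on contact_cap.
Substituting into the peak_cases equation gives peak_cases = 4*isolation_days - 3.
Solve 4*isolation_days - 3 = 45: isolation_days = (45 + 3) / 4 = 12.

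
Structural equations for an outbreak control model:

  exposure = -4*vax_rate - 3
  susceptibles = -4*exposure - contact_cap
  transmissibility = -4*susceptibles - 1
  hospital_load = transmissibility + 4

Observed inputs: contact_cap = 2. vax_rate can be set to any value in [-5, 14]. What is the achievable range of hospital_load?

Substituting into the susceptibles equation gives susceptibles = 16*vax_rate + 10.
transmissibility becomes -64*vax_rate - 41.
Substituting into the hospital_load equation gives hospital_load = -64*vax_rate - 37.
Linear in vax_rate, so extremes are at the endpoints: vax_rate = -5 gives hospital_load = 283; vax_rate = 14 gives hospital_load = -933.

-933 to 283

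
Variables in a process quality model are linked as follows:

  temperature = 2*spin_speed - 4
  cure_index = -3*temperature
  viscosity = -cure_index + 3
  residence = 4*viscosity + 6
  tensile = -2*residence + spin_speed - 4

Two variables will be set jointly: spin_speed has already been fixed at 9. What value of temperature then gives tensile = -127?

With spin_speed held at 9:
Intervening on temperature fixes its value directly, overriding its dependence on spin_speed.
Substituting into the viscosity equation gives viscosity = 3*temperature + 3.
This gives residence = 12*temperature + 18.
tensile becomes -24*temperature - 31.
Solve -24*temperature - 31 = -127: temperature = (-127 + 31) / -24 = 4.

temperature = 4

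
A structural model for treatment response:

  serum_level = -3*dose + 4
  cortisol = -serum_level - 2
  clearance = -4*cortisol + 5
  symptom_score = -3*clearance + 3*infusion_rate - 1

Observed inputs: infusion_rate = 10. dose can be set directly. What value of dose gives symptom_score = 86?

dose = 4

Substituting into the cortisol equation gives cortisol = 3*dose - 6.
So clearance = -12*dose + 29.
Substituting into the symptom_score equation gives symptom_score = 36*dose - 58.
Solve 36*dose - 58 = 86: dose = (86 + 58) / 36 = 4.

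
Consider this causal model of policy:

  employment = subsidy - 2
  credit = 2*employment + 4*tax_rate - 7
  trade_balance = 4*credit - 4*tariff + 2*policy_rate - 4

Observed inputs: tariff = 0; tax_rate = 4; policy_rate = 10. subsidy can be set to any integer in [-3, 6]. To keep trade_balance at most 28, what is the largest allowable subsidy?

Substituting into the credit equation gives credit = 2*subsidy + 5.
So trade_balance = 8*subsidy + 36.
Require 8*subsidy + 36 ≤ 28, so subsidy ≤ -1.
The largest integer in [-3, 6] satisfying this is -1.

subsidy = -1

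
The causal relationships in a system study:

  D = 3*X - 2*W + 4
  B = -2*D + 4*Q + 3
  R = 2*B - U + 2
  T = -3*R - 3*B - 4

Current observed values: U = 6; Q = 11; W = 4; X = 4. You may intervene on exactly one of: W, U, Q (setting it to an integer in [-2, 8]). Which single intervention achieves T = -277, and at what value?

Intervening on W: T = -36*W - 127. Reaching -277 requires W = 25/6, not an integer.
Intervening on U: with other inputs at their observed values, T = 3*U - 289. Solving for -277 gives U = 4, within [-2, 8].
Intervening on Q: T = -36*Q + 125. Reaching -277 requires Q = 67/6, not an integer.

set U = 4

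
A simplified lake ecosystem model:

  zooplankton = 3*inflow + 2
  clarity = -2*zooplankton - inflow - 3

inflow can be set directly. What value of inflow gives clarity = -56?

Substituting into the clarity equation gives clarity = -7*inflow - 7.
Solve -7*inflow - 7 = -56: inflow = (-56 + 7) / -7 = 7.

inflow = 7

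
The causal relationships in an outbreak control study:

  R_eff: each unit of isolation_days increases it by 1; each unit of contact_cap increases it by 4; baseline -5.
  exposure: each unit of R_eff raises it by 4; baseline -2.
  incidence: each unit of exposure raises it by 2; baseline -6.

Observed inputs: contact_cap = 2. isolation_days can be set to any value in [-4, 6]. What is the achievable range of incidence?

-18 to 62

Substituting into the R_eff equation gives R_eff = isolation_days + 3.
This gives exposure = 4*isolation_days + 10.
So incidence = 8*isolation_days + 14.
Linear in isolation_days, so extremes are at the endpoints: isolation_days = -4 gives incidence = -18; isolation_days = 6 gives incidence = 62.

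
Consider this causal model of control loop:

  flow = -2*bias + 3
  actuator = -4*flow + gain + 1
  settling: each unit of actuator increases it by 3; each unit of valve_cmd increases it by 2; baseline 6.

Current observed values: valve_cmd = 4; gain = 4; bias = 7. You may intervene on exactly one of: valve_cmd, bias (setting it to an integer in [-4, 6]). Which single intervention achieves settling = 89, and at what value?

set bias = 4

Intervening on valve_cmd: settling = 2*valve_cmd + 153. Reaching 89 requires valve_cmd = -32, outside [-4, 6].
Intervening on bias: with other inputs at their observed values, settling = 24*bias - 7. Solving for 89 gives bias = 4, within [-4, 6].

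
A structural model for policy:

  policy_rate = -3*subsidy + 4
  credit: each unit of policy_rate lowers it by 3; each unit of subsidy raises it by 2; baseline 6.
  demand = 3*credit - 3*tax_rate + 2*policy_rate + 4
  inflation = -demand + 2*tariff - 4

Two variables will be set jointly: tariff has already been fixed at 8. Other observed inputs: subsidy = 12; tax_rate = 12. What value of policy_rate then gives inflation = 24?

With tariff held at 8:
Intervening on policy_rate fixes its value directly, overriding its dependence on subsidy.
Substituting into the credit equation gives credit = -3*policy_rate + 30.
demand becomes -7*policy_rate + 58.
So inflation = 7*policy_rate - 46.
Solve 7*policy_rate - 46 = 24: policy_rate = (24 + 46) / 7 = 10.

policy_rate = 10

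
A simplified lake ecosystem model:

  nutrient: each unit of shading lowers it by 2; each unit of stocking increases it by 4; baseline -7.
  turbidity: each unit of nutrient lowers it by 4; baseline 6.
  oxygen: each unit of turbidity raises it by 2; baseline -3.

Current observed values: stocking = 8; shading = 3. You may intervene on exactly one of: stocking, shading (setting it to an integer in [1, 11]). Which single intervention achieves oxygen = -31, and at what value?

Intervening on stocking: oxygen = -32*stocking + 113. Reaching -31 requires stocking = 9/2, not an integer.
Intervening on shading: with other inputs at their observed values, oxygen = 16*shading - 191. Solving for -31 gives shading = 10, within [1, 11].

set shading = 10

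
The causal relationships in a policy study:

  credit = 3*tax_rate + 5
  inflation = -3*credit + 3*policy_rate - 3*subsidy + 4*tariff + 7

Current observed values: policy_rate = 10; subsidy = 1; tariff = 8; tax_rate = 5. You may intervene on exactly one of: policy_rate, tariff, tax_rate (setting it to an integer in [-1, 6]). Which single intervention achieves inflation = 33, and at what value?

set tax_rate = 2

Intervening on policy_rate: inflation = 3*policy_rate - 24. Reaching 33 requires policy_rate = 19, outside [-1, 6].
Intervening on tariff: inflation = 4*tariff - 26. Reaching 33 requires tariff = 59/4, not an integer.
Intervening on tax_rate: with other inputs at their observed values, inflation = -9*tax_rate + 51. Solving for 33 gives tax_rate = 2, within [-1, 6].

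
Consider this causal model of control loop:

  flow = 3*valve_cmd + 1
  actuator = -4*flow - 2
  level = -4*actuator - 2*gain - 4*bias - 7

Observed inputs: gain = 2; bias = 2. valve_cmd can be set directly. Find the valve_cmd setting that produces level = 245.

Substituting into the actuator equation gives actuator = -12*valve_cmd - 6.
This gives level = 48*valve_cmd + 5.
Solve 48*valve_cmd + 5 = 245: valve_cmd = (245 - 5) / 48 = 5.

valve_cmd = 5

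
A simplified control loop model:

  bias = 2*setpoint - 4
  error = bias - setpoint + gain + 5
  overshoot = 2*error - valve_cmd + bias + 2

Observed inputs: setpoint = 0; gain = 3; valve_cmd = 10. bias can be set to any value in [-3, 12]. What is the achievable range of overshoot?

Intervening on bias fixes its value directly, overriding its dependence on setpoint.
Substituting into the error equation gives error = bias + 8.
Substituting into the overshoot equation gives overshoot = 3*bias + 8.
Linear in bias, so extremes are at the endpoints: bias = -3 gives overshoot = -1; bias = 12 gives overshoot = 44.

-1 to 44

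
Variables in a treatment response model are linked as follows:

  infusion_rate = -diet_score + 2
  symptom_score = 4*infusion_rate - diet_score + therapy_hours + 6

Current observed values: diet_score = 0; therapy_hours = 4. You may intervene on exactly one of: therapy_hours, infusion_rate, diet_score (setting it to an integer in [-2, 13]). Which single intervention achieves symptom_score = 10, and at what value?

Intervening on therapy_hours: symptom_score = therapy_hours + 14. Reaching 10 requires therapy_hours = -4, outside [-2, 13].
Intervening on infusion_rate: with other inputs at their observed values, symptom_score = 4*infusion_rate + 10. Solving for 10 gives infusion_rate = 0, within [-2, 13].
Intervening on diet_score: symptom_score = -5*diet_score + 18. Reaching 10 requires diet_score = 8/5, not an integer.

set infusion_rate = 0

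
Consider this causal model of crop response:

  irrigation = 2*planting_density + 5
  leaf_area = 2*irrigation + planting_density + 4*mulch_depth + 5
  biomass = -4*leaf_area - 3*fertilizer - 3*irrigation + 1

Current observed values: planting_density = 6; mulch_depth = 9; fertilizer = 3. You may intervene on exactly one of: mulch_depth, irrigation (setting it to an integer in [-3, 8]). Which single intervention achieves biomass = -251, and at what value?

Intervening on mulch_depth: biomass = -16*mulch_depth - 239. Reaching -251 requires mulch_depth = 3/4, not an integer.
Intervening on irrigation: with other inputs at their observed values, biomass = -11*irrigation - 196. Solving for -251 gives irrigation = 5, within [-3, 8].

set irrigation = 5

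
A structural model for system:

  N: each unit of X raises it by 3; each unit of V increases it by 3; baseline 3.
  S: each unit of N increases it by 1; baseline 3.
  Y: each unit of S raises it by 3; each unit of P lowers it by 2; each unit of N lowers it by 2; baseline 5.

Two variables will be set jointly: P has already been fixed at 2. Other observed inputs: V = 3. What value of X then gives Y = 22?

X = 0

With P held at 2:
Substituting into the N equation gives N = 3*X + 12.
S becomes 3*X + 15.
This gives Y = 3*X + 22.
Solve 3*X + 22 = 22: X = (22 - 22) / 3 = 0.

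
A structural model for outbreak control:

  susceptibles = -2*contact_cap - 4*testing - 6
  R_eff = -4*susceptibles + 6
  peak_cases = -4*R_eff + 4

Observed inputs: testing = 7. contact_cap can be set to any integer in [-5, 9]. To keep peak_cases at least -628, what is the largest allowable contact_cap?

Substituting into the susceptibles equation gives susceptibles = -2*contact_cap - 34.
Substituting into the R_eff equation gives R_eff = 8*contact_cap + 142.
This gives peak_cases = -32*contact_cap - 564.
Require -32*contact_cap - 564 ≥ -628, so contact_cap ≤ 2.
The largest integer in [-5, 9] satisfying this is 2.

contact_cap = 2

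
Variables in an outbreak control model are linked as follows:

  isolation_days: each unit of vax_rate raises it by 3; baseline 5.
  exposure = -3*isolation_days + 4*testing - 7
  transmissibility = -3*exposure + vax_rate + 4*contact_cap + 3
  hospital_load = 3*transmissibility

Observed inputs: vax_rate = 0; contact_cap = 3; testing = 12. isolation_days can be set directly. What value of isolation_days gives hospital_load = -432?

Intervening on isolation_days fixes its value directly, overriding its dependence on vax_rate.
Substituting into the exposure equation gives exposure = -3*isolation_days + 41.
transmissibility becomes 9*isolation_days - 108.
This gives hospital_load = 27*isolation_days - 324.
Solve 27*isolation_days - 324 = -432: isolation_days = (-432 + 324) / 27 = -4.

isolation_days = -4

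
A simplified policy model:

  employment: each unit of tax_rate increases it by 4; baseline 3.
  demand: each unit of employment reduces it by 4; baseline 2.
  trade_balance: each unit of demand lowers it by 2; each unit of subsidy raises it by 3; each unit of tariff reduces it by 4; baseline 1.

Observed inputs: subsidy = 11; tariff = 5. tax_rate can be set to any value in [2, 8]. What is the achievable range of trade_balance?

98 to 290

Substituting into the demand equation gives demand = -16*tax_rate - 10.
Substituting into the trade_balance equation gives trade_balance = 32*tax_rate + 34.
Linear in tax_rate, so extremes are at the endpoints: tax_rate = 2 gives trade_balance = 98; tax_rate = 8 gives trade_balance = 290.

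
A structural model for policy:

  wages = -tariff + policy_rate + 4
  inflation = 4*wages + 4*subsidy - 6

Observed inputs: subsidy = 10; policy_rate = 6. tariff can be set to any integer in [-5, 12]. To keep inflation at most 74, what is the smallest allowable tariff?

Substituting into the wages equation gives wages = -tariff + 10.
This gives inflation = -4*tariff + 74.
Require -4*tariff + 74 ≤ 74, so tariff ≥ 0.
The smallest integer in [-5, 12] satisfying this is 0.

tariff = 0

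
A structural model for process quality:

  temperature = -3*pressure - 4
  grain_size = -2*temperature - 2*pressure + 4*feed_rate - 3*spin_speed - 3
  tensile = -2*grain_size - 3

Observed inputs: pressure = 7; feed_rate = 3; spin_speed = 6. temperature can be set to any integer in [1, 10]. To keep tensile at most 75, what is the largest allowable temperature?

temperature = 8

Intervening on temperature fixes its value directly, overriding its dependence on pressure.
Substituting into the grain_size equation gives grain_size = -2*temperature - 23.
So tensile = 4*temperature + 43.
Require 4*temperature + 43 ≤ 75, so temperature ≤ 8.
The largest integer in [1, 10] satisfying this is 8.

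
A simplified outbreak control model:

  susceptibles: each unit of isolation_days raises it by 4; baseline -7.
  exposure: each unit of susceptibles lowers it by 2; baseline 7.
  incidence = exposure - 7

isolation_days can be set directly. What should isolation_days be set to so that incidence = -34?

isolation_days = 6

Substituting into the exposure equation gives exposure = -8*isolation_days + 21.
So incidence = -8*isolation_days + 14.
Solve -8*isolation_days + 14 = -34: isolation_days = (-34 - 14) / -8 = 6.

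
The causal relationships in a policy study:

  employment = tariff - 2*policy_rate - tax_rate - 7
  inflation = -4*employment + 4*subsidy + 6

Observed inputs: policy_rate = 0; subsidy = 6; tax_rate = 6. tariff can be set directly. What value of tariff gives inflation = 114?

tariff = -8

Substituting into the employment equation gives employment = tariff - 13.
Substituting into the inflation equation gives inflation = -4*tariff + 82.
Solve -4*tariff + 82 = 114: tariff = (114 - 82) / -4 = -8.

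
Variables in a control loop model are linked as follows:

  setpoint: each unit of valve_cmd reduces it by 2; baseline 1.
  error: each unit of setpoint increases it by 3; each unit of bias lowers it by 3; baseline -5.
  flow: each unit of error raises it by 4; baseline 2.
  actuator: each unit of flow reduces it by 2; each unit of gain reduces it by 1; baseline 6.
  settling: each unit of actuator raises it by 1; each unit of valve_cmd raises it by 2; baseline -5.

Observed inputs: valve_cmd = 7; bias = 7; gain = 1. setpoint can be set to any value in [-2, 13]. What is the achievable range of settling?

-94 to 266

Intervening on setpoint fixes its value directly, overriding its dependence on valve_cmd.
Substituting into the error equation gives error = 3*setpoint - 26.
flow becomes 12*setpoint - 102.
Substituting into the actuator equation gives actuator = -24*setpoint + 209.
So settling = -24*setpoint + 218.
Linear in setpoint, so extremes are at the endpoints: setpoint = -2 gives settling = 266; setpoint = 13 gives settling = -94.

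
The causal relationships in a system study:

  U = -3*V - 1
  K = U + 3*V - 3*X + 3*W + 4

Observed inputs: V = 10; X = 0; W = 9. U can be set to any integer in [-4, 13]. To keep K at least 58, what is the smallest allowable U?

Intervening on U fixes its value directly, overriding its dependence on V.
Substituting into the K equation gives K = U + 61.
Require U + 61 ≥ 58, so U ≥ -3.
The smallest integer in [-4, 13] satisfying this is -3.

U = -3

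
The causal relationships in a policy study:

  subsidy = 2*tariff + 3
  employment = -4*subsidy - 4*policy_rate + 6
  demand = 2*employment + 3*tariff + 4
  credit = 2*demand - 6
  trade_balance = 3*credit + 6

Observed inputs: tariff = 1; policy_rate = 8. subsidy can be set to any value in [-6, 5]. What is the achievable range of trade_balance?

Intervening on subsidy fixes its value directly, overriding its dependence on tariff.
Substituting into the employment equation gives employment = -4*subsidy - 26.
demand becomes -8*subsidy - 45.
Substituting into the credit equation gives credit = -16*subsidy - 96.
trade_balance becomes -48*subsidy - 282.
Linear in subsidy, so extremes are at the endpoints: subsidy = -6 gives trade_balance = 6; subsidy = 5 gives trade_balance = -522.

-522 to 6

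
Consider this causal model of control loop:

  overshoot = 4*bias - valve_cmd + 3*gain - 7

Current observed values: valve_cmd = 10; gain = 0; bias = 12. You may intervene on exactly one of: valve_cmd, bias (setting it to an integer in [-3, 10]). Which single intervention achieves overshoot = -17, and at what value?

Intervening on valve_cmd: overshoot = -valve_cmd + 41. Reaching -17 requires valve_cmd = 58, outside [-3, 10].
Intervening on bias: with other inputs at their observed values, overshoot = 4*bias - 17. Solving for -17 gives bias = 0, within [-3, 10].

set bias = 0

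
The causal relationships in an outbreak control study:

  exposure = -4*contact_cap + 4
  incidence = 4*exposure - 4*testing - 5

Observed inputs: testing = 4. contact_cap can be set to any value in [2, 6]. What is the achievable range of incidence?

-101 to -37

Substituting into the incidence equation gives incidence = -16*contact_cap - 5.
Linear in contact_cap, so extremes are at the endpoints: contact_cap = 2 gives incidence = -37; contact_cap = 6 gives incidence = -101.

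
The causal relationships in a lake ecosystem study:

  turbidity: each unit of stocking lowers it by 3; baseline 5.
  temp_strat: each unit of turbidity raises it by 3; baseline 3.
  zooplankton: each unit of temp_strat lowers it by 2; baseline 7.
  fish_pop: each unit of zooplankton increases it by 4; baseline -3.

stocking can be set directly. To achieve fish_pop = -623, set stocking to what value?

Substituting into the temp_strat equation gives temp_strat = -9*stocking + 18.
Substituting into the zooplankton equation gives zooplankton = 18*stocking - 29.
Substituting into the fish_pop equation gives fish_pop = 72*stocking - 119.
Solve 72*stocking - 119 = -623: stocking = (-623 + 119) / 72 = -7.

stocking = -7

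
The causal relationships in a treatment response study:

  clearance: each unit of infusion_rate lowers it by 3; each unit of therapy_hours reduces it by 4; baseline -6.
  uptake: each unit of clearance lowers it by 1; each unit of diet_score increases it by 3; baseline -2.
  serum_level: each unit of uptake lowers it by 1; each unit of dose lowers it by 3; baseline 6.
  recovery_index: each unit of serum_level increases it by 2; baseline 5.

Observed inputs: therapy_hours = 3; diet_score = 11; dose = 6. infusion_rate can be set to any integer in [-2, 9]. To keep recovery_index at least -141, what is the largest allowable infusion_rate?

infusion_rate = 4

Substituting into the clearance equation gives clearance = -3*infusion_rate - 18.
So uptake = 3*infusion_rate + 49.
serum_level becomes -3*infusion_rate - 61.
So recovery_index = -6*infusion_rate - 117.
Require -6*infusion_rate - 117 ≥ -141, so infusion_rate ≤ 4.
The largest integer in [-2, 9] satisfying this is 4.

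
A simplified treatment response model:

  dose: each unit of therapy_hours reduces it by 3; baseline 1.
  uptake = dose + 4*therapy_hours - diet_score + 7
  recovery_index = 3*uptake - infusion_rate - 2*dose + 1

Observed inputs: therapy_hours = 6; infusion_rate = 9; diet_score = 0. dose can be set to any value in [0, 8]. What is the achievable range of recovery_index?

85 to 93

Intervening on dose fixes its value directly, overriding its dependence on therapy_hours.
Substituting into the uptake equation gives uptake = dose + 31.
Substituting into the recovery_index equation gives recovery_index = dose + 85.
Linear in dose, so extremes are at the endpoints: dose = 0 gives recovery_index = 85; dose = 8 gives recovery_index = 93.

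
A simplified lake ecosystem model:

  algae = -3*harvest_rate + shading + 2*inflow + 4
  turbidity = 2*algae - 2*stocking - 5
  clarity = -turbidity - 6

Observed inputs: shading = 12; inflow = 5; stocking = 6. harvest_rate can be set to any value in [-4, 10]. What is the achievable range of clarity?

-65 to 19

Substituting into the algae equation gives algae = -3*harvest_rate + 26.
Substituting into the turbidity equation gives turbidity = -6*harvest_rate + 35.
Substituting into the clarity equation gives clarity = 6*harvest_rate - 41.
Linear in harvest_rate, so extremes are at the endpoints: harvest_rate = -4 gives clarity = -65; harvest_rate = 10 gives clarity = 19.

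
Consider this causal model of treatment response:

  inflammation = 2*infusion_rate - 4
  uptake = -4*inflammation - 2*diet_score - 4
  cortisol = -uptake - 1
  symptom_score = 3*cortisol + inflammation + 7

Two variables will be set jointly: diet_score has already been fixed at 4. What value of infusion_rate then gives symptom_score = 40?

With diet_score held at 4:
Substituting into the uptake equation gives uptake = -8*infusion_rate + 4.
Substituting into the cortisol equation gives cortisol = 8*infusion_rate - 5.
This gives symptom_score = 26*infusion_rate - 12.
Solve 26*infusion_rate - 12 = 40: infusion_rate = (40 + 12) / 26 = 2.

infusion_rate = 2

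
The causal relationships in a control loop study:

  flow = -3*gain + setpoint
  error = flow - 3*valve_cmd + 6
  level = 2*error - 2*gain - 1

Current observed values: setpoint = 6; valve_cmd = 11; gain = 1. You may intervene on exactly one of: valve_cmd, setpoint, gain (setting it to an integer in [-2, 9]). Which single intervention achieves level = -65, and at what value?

set setpoint = -1

Intervening on valve_cmd: level = -6*valve_cmd + 15. Reaching -65 requires valve_cmd = 40/3, not an integer.
Intervening on setpoint: with other inputs at their observed values, level = 2*setpoint - 63. Solving for -65 gives setpoint = -1, within [-2, 9].
Intervening on gain: level = -8*gain - 43. Reaching -65 requires gain = 11/4, not an integer.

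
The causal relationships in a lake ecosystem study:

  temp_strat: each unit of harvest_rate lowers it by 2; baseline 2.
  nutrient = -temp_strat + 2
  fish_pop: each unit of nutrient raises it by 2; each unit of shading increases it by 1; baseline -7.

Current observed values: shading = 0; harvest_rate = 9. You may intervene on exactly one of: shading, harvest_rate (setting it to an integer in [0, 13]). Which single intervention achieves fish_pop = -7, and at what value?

Intervening on shading: fish_pop = shading + 29. Reaching -7 requires shading = -36, outside [0, 13].
Intervening on harvest_rate: with other inputs at their observed values, fish_pop = 4*harvest_rate - 7. Solving for -7 gives harvest_rate = 0, within [0, 13].

set harvest_rate = 0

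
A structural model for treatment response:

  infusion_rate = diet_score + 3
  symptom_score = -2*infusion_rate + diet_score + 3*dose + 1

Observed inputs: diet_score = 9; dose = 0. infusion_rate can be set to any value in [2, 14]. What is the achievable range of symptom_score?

-18 to 6

Intervening on infusion_rate fixes its value directly, overriding its dependence on diet_score.
Substituting into the symptom_score equation gives symptom_score = -2*infusion_rate + 10.
Linear in infusion_rate, so extremes are at the endpoints: infusion_rate = 2 gives symptom_score = 6; infusion_rate = 14 gives symptom_score = -18.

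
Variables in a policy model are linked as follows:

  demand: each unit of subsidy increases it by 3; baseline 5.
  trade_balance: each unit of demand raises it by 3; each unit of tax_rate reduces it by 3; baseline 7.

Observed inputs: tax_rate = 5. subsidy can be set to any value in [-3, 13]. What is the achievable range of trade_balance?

-20 to 124

Substituting into the trade_balance equation gives trade_balance = 9*subsidy + 7.
Linear in subsidy, so extremes are at the endpoints: subsidy = -3 gives trade_balance = -20; subsidy = 13 gives trade_balance = 124.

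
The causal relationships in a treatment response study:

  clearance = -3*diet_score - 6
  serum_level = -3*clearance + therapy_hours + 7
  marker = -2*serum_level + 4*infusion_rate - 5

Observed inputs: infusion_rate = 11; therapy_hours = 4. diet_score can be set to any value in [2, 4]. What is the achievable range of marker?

-91 to -55

Substituting into the serum_level equation gives serum_level = 9*diet_score + 29.
marker becomes -18*diet_score - 19.
Linear in diet_score, so extremes are at the endpoints: diet_score = 2 gives marker = -55; diet_score = 4 gives marker = -91.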